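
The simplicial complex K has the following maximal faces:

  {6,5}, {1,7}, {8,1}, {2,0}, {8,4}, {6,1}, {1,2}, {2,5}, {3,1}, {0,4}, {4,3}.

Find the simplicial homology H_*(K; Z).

Order the vertices as 0 < 1 < 2 < 3 < 4 < 5 < 6 < 7 < 8. Listing each simplex with vertices in this order, K has dimension 1 with simplices:

  0-simplices (9): [0], [1], [2], [3], [4], [5], [6], [7], [8]
  1-simplices (11): [0,2], [0,4], [1,2], [1,3], [1,6], [1,7], [1,8], [2,5], [3,4], [4,8], [5,6]

Hence C_0 ≅ Z^9, C_1 ≅ Z^11.

The boundary map ∂_1: C_1 → C_0 maps an edge to its endpoints' difference, ∂[p,q] = q − p.
The resulting 9×11 matrix has rank 8, and its Smith normal form has invariant factors (1,1,1,1,1,1,1,1).

Now H_k = ker ∂_k / im ∂_{k+1}, so:

  H_0: rank C_0 − rank ∂_1 = 9 − 8 = 1, and the invariant factors of ∂_1 are all 1, so H_0 ≅ Z.
  H_1: rank ker ∂_1 − rank ∂_2 = (11 − 8) − 0 = 3, and there is no ∂_2, so H_1 ≅ Z^3.

H_0 ≅ Z,  H_1 ≅ Z^3.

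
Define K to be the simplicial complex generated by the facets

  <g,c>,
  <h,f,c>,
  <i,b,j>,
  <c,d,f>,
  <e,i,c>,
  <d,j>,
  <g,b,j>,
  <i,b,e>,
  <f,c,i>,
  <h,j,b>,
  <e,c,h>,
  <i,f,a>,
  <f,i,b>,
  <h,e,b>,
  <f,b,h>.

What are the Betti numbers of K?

We work with the vertex ordering a < b < c < d < e < f < g < h < i < j. The simplices of K, each written with vertices in increasing order, are:

  0-simplices (10): a, b, c, d, e, f, g, h, i, j
  1-simplices (23): af, ai, be, bf, bg, bh, bi, bj, cd, ce, cf, cg, ch, ci, df, dj, eh, ei, fh, fi, gj, hj, ij
  2-simplices (13): afi, beh, bei, bfh, bfi, bgj, bhj, bij, cdf, ceh, cei, cfh, cfi

Hence C_0 ≅ Z^10, C_1 ≅ Z^23, C_2 ≅ Z^13.

∂_1: C_1 → C_0 is given by ∂[p,q] = [q] − [p].
The resulting 10×23 matrix has rank 9, and its Smith normal form has invariant factors (1,1,1,1,1,1,1,1,1).

Boundary ∂_2: C_2 → C_1 sends each 2-simplex [p,q,r] to [q,r] − [p,r] + [p,q]. For instance
  ∂cdf = df − cf + cd,
  ∂bei = ei − bi + be.
The 23×13 boundary matrix has rank 12 and Smith normal form diag(1,1,1,1,1,1,1,1,1,1,1,1).

Reading off H_k = ker ∂_k / im ∂_{k+1}:

  H_0: rank C_0 − rank ∂_1 = 10 − 9 = 1, and the invariant factors of ∂_1 are all 1, so H_0 = Z.
  H_1: rank ker ∂_1 − rank ∂_2 = (23 − 9) − 12 = 2, and the invariant factors of ∂_2 are all 1, so H_1 = Z^2.
  H_2: rank ker ∂_2 − rank ∂_3 = (13 − 12) − 0 = 1, and there is no ∂_3, so H_2 = Z.

As a check, the Euler characteristic is 10 − 23 + 13 = 0, which agrees with 1 − 2 + 1 = 0.

Hence the Betti numbers are b_0 = 1, b_1 = 2, b_2 = 1.

b_0 = 1, b_1 = 2, b_2 = 1.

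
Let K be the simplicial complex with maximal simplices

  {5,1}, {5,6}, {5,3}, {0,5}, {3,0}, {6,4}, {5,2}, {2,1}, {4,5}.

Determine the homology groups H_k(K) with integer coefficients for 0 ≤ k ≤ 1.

H_0 ≅ Z,  H_1 ≅ Z^3.

We work with the vertex ordering 0 < 1 < 2 < 3 < 4 < 5 < 6. The simplices of K, each written with vertices in increasing order, are:

  0-simplices (7): [0], [1], [2], [3], [4], [5], [6]
  1-simplices (9): [0,3], [0,5], [1,2], [1,5], [2,5], [3,5], [4,5], [4,6], [5,6]

giving chain groups C_0 ≅ Z^7, C_1 ≅ Z^9.

∂_1: C_1 → C_0 sends each edge [p,q] (with p < q) to q − p. For instance
  ∂[0,5] = [5] − [0].
The resulting 7×9 matrix has rank 6, and its Smith normal form has invariant factors (1,1,1,1,1,1).

From H_k ≅ ker(∂_k) / im(∂_{k+1}) we obtain:

  H_0: rank C_0 − rank ∂_1 = 7 − 6 = 1, and the invariant factors of ∂_1 are all 1, so H_0 ≅ Z.
  H_1: rank ker ∂_1 − rank ∂_2 = (9 − 6) − 0 = 3, and there is no ∂_2, so H_1 ≅ Z^3.

(K is a triangulation of a wedge of 3 circles.)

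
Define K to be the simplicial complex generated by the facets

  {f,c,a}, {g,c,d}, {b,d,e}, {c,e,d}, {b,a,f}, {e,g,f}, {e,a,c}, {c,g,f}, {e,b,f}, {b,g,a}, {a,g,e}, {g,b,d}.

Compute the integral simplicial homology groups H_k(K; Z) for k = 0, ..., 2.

We work with the vertex ordering a < b < c < d < e < f < g. The simplices of K, each written with vertices in increasing order, are:

  0-simplices (7): a, b, c, d, e, f, g
  1-simplices (18): ab, ac, ae, af, ag, bd, be, bf, bg, cd, ce, cf, cg, de, dg, ef, eg, fg
  2-simplices (12): abf, abg, ace, acf, aeg, bde, bdg, bef, cde, cdg, cfg, efg

Hence C_0 ≅ Z^7, C_1 ≅ Z^18, C_2 ≅ Z^12.

The boundary map ∂_1: C_1 → C_0 maps an edge to its endpoints' difference, ∂[p,q] = q − p.
The resulting 7×18 matrix has rank 6, and its Smith normal form has invariant factors (1,1,1,1,1,1).

The boundary map ∂_2: C_2 → C_1 acts by ∂[p,q,r] = [q,r] − [p,r] + [p,q]. For instance
  ∂cdg = dg − cg + cd,
  ∂bef = ef − bf + be.
As a 18×12 matrix over Z this has rank 12, with invariant factors (1,1,1,1,1,1,1,1,1,1,1,2).

From H_k ≅ ker(∂_k) / im(∂_{k+1}) we obtain:

  H_0: rank C_0 − rank ∂_1 = 7 − 6 = 1, and the invariant factors of ∂_1 are all 1, so H_0 = Z.
  H_1: rank ker ∂_1 − rank ∂_2 = (18 − 6) − 12 = 0, and ∂_2 has invariant factor 2 > 1, so H_1 = Z/2.
  H_2: rank ker ∂_2 − rank ∂_3 = (12 − 12) − 0 = 0, and there is no ∂_3, so H_2 = 0.

H_0 = Z,  H_1 = Z/2,  H_2 = 0.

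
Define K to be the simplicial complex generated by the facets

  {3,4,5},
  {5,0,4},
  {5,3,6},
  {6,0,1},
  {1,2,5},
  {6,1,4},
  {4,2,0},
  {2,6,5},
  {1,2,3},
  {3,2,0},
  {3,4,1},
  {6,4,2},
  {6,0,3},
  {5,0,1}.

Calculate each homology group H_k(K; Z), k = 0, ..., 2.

K has 7 vertices, 21 edges, 14 triangles.
rank ∂_0 = 0, rank ∂_1 = 6 ⇒ b_0 = 7 − 0 − 6 = 1; all invariant factors of ∂_1 are 1 so no torsion. So H_0 = Z.
rank ∂_1 = 6, rank ∂_2 = 13 ⇒ b_1 = 21 − 6 − 13 = 2; all invariant factors of ∂_2 are 1 so no torsion. So H_1 = Z^2.
rank ∂_2 = 13, rank ∂_3 = 0 ⇒ b_2 = 14 − 13 − 0 = 1. So H_2 = Z.

H_0 = Z,  H_1 = Z^2,  H_2 = Z.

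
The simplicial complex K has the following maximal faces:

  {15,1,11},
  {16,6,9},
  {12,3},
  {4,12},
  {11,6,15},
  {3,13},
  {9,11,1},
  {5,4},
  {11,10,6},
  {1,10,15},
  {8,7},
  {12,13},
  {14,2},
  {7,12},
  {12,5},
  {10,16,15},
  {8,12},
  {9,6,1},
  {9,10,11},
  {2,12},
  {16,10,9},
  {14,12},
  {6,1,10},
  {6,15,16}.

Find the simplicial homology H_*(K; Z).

H_0 = Z^2,  H_1 = Z^4 ⊕ Z/2Z,  H_2 = 0.

K has 16 vertices, 30 edges, 12 triangles.
rank ∂_0 = 0, rank ∂_1 = 14 ⇒ b_0 = 16 − 0 − 14 = 2; all invariant factors of ∂_1 are 1 so no torsion. So H_0 = Z^2.
rank ∂_1 = 14, rank ∂_2 = 12 ⇒ b_1 = 30 − 14 − 12 = 4; ∂_2 has invariant factor(s) [2] giving torsion. So H_1 = Z^4 ⊕ Z/2Z.
rank ∂_2 = 12, rank ∂_3 = 0 ⇒ b_2 = 12 − 12 − 0 = 0. So H_2 = 0.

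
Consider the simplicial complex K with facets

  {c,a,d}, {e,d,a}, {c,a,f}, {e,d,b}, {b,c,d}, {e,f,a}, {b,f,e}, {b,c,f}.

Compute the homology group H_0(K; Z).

H_0 = Z.

Take the total order a < b < c < d < e < f on the vertex set. Then K (dimension 2) consists of the simplices:

  0-simplices (6): a, b, c, d, e, f
  1-simplices (12): ac, ad, ae, af, bc, bd, be, bf, cd, cf, de, ef
  2-simplices (8): acd, acf, ade, aef, bcd, bcf, bde, bef

so the chain groups are C_0 ≅ Z^6, C_1 ≅ Z^12, C_2 ≅ Z^8.

The boundary map ∂_1: C_1 → C_0 sends each edge [p,q] (with p < q) to q − p. For instance
  ∂ae = e − a.
As a 6×12 matrix over Z this has rank 5, with invariant factors (1,1,1,1,1).

The boundary map ∂_2: C_2 → C_1 maps a triangle to the signed sum of its edges. For instance
  ∂aef = ef − af + ae,
  ∂bde = de − be + bd.
This gives a 12×8 integer matrix of rank 7; reducing to Smith normal form yields diagonal entries (1,1,1,1,1,1,1).

From H_k ≅ ker(∂_k) / im(∂_{k+1}) we obtain:

  H_0: rank C_0 − rank ∂_1 = 6 − 5 = 1, and the invariant factors of ∂_1 are all 1, so H_0 ≅ Z.

(K is a triangulation of the 2-sphere S^2.)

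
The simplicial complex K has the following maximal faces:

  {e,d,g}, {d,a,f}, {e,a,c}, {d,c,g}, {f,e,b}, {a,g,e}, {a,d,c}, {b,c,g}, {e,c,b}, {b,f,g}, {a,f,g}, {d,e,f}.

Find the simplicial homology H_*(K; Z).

Fix the vertex order a < b < c < d < e < f < g and write every simplex with vertices in increasing order. Then dim K = 2 and the simplices of K are:

  0-simplices (7): a, b, c, d, e, f, g
  1-simplices (18): ac, ad, ae, af, ag, bc, be, bf, bg, cd, ce, cg, de, df, dg, ef, eg, fg
  2-simplices (12): acd, ace, adf, aeg, afg, bce, bcg, bef, bfg, cdg, def, deg

giving chain groups C_0 ≅ Z^7, C_1 ≅ Z^18, C_2 ≅ Z^12.

The boundary map ∂_1: C_1 → C_0 maps an edge to its endpoints' difference, ∂[p,q] = q − p. For instance
  ∂ae = e − a.
As a 7×18 matrix over Z this has rank 6, with invariant factors (1,1,1,1,1,1).

Boundary ∂_2: C_2 → C_1 maps a triangle to the signed sum of its edges. For instance
  ∂bfg = fg − bg + bf,
  ∂bcg = cg − bg + bc.
This gives a 18×12 integer matrix of rank 12; reducing to Smith normal form yields diagonal entries (1,1,1,1,1,1,1,1,1,1,1,2).

From H_k ≅ ker(∂_k) / im(∂_{k+1}) we obtain:

  H_0: rank C_0 − rank ∂_1 = 7 − 6 = 1, and the invariant factors of ∂_1 are all 1, so H_0 ≅ Z.
  H_1: rank ker ∂_1 − rank ∂_2 = (18 − 6) − 12 = 0, and ∂_2 has invariant factor 2 > 1, so H_1 ≅ Z/2Z.
  H_2: rank ker ∂_2 − rank ∂_3 = (12 − 12) − 0 = 0, and there is no ∂_3, so H_2 ≅ 0.

As a check, the Euler characteristic is 7 − 18 + 12 = 1, which agrees with 1 − 0 + 0 = 1.

H_0 = Z,  H_1 = Z/2Z,  H_2 = 0.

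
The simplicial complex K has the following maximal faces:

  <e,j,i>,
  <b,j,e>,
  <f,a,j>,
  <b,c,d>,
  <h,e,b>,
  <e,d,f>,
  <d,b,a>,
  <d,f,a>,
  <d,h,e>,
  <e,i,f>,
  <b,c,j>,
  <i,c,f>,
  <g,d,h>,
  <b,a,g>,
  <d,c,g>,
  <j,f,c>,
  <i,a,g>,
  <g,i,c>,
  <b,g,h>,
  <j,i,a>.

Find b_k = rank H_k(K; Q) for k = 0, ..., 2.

Take the total order a < b < c < d < e < f < g < h < i < j on the vertex set. Then K (dimension 2) consists of the simplices:

  0-simplices (10): a, b, c, d, e, f, g, h, i, j
  1-simplices (30): ab, ad, af, ag, ai, aj, bc, bd, be, bg, bh, bj, cd, cf, cg, ci, cj, de, df, dg, dh, ef, eh, ei, ej, fi, fj, gh, gi, ij
  2-simplices (20): abd, abg, adf, afj, agi, aij, bcd, bcj, beh, bej, bgh, cdg, cfi, cfj, cgi, def, deh, dgh, efi, eij

Hence C_0 ≅ Z^10, C_1 ≅ Z^30, C_2 ≅ Z^20.

∂_1: C_1 → C_0 sends each edge [p,q] (with p < q) to q − p.
As a 10×30 matrix over Z this has rank 9, with invariant factors (1,1,1,1,1,1,1,1,1).

Boundary ∂_2: C_2 → C_1 sends each 2-simplex [p,q,r] to [q,r] − [p,r] + [p,q]. For instance
  ∂def = ef − df + de,
  ∂cfi = fi − ci + cf.
The 30×20 boundary matrix has rank 20 and Smith normal form diag(1,1,1,1,1,1,1,1,1,1,1,1,1,1,1,1,1,1,1,2).

Computing H_k = (kernel of ∂_k) / (image of ∂_{k+1}):

  H_0: rank C_0 − rank ∂_1 = 10 − 9 = 1, and the invariant factors of ∂_1 are all 1, so H_0 ≅ Z.
  H_1: rank ker ∂_1 − rank ∂_2 = (30 − 9) − 20 = 1, and ∂_2 has invariant factor 2 > 1, so H_1 ≅ Z ⊕ Z_2.
  H_2: rank ker ∂_2 − rank ∂_3 = (20 − 20) − 0 = 0, and there is no ∂_3, so H_2 ≅ 0.

Hence the Betti numbers are b_0 = 1, b_1 = 1, b_2 = 0.

b_0 = 1, b_1 = 1, b_2 = 0.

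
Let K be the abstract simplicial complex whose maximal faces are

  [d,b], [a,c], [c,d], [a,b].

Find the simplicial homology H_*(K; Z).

H_0 ≅ Z,  H_1 ≅ Z.

We work with the vertex ordering a < b < c < d. The simplices of K, each written with vertices in increasing order, are:

  0-simplices (4): a, b, c, d
  1-simplices (4): ab, ac, bd, cd

so the chain groups are C_0 ≅ Z^4, C_1 ≅ Z^4.

Boundary ∂_1: C_1 → C_0 sends each edge [p,q] (with p < q) to q − p. For instance
  ∂ac = c − a.
As a 4×4 matrix over Z this has rank 3, with invariant factors (1,1,1).

From H_k ≅ ker(∂_k) / im(∂_{k+1}) we obtain:

  H_0: rank C_0 − rank ∂_1 = 4 − 3 = 1, and the invariant factors of ∂_1 are all 1, so H_0 ≅ Z.
  H_1: rank ker ∂_1 − rank ∂_2 = (4 − 3) − 0 = 1, and there is no ∂_2, so H_1 ≅ Z.

As a check, the Euler characteristic is 4 − 4 = 0, which agrees with 1 − 1 = 0.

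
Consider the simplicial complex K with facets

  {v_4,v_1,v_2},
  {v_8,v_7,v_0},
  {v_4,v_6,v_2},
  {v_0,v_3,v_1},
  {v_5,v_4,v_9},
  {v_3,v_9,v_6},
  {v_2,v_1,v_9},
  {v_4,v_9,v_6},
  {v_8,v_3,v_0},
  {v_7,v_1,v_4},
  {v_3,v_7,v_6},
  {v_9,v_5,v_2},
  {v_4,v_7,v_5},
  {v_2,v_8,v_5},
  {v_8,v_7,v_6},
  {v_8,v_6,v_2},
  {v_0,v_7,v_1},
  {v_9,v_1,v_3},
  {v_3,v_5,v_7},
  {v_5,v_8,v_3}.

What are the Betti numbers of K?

b_0 = 1, b_1 = 1, b_2 = 0.

Order the vertices as v_0 < v_1 < v_2 < v_3 < v_4 < v_5 < v_6 < v_7 < v_8 < v_9. Listing each simplex with vertices in this order, K has dimension 2 with simplices:

  0-simplices (10): [v_0], [v_1], [v_2], [v_3], [v_4], [v_5], [v_6], [v_7], [v_8], [v_9]
  1-simplices (30): (30 of them)
  2-simplices (20): (20 of them)

giving chain groups C_0 ≅ Z^10, C_1 ≅ Z^30, C_2 ≅ Z^20.

∂_1: C_1 → C_0 is given by ∂[p,q] = [q] − [p]. For instance
  ∂[v_1,v_2] = [v_2] − [v_1].
The resulting 10×30 matrix has rank 9, and its Smith normal form has invariant factors (1,1,1,1,1,1,1,1,1).

Boundary ∂_2: C_2 → C_1 acts by ∂[p,q,r] = [q,r] − [p,r] + [p,q]. For instance
  ∂[v_1,v_2,v_9] = [v_2,v_9] − [v_1,v_9] + [v_1,v_2],
  ∂[v_2,v_4,v_6] = [v_4,v_6] − [v_2,v_6] + [v_2,v_4].
As a 30×20 matrix over Z this has rank 20, with invariant factors (1,1,1,1,1,1,1,1,1,1,1,1,1,1,1,1,1,1,1,2).

Reading off H_k = ker ∂_k / im ∂_{k+1}:

  H_0: rank C_0 − rank ∂_1 = 10 − 9 = 1, and the invariant factors of ∂_1 are all 1, so H_0 ≅ Z.
  H_1: rank ker ∂_1 − rank ∂_2 = (30 − 9) − 20 = 1, and ∂_2 has invariant factor 2 > 1, so H_1 ≅ Z ⊕ Z_2.
  H_2: rank ker ∂_2 − rank ∂_3 = (20 − 20) − 0 = 0, and there is no ∂_3, so H_2 ≅ 0.

As a check, the Euler characteristic is 10 − 30 + 20 = 0, which agrees with 1 − 1 + 0 = 0.

Hence the Betti numbers are b_0 = 1, b_1 = 1, b_2 = 0.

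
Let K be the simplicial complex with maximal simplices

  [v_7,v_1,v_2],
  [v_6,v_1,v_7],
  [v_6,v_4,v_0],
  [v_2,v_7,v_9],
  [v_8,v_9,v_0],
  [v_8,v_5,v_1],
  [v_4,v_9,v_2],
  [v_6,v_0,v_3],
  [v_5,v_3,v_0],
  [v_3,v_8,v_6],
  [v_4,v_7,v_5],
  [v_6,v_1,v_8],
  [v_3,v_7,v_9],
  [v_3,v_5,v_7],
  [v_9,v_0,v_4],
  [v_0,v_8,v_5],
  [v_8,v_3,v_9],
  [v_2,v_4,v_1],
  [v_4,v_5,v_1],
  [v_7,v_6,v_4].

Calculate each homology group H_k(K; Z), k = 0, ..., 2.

H_0 = Z,  H_1 = Z ⊕ Z_2,  H_2 = 0.

We work with the vertex ordering v_0 < v_1 < v_2 < v_3 < v_4 < v_5 < v_6 < v_7 < v_8 < v_9. The simplices of K, each written with vertices in increasing order, are:

  0-simplices (10): [v_0], [v_1], [v_2], [v_3], [v_4], [v_5], [v_6], [v_7], [v_8], [v_9]
  1-simplices (30): (30 of them)
  2-simplices (20): (20 of them)

so the chain groups are C_0 ≅ Z^10, C_1 ≅ Z^30, C_2 ≅ Z^20.

Boundary ∂_1: C_1 → C_0 maps an edge to its endpoints' difference, ∂[p,q] = q − p. For instance
  ∂[v_0,v_3] = [v_3] − [v_0].
This gives a 10×30 integer matrix of rank 9; reducing to Smith normal form yields diagonal entries (1,1,1,1,1,1,1,1,1).

Boundary ∂_2: C_2 → C_1 sends each 2-simplex [p,q,r] to [q,r] − [p,r] + [p,q]. For instance
  ∂[v_2,v_4,v_9] = [v_4,v_9] − [v_2,v_9] + [v_2,v_4],
  ∂[v_0,v_8,v_9] = [v_8,v_9] − [v_0,v_9] + [v_0,v_8].
The resulting 30×20 matrix has rank 20, and its Smith normal form has invariant factors (1,1,1,1,1,1,1,1,1,1,1,1,1,1,1,1,1,1,1,2).

Now H_k = ker ∂_k / im ∂_{k+1}, so:

  H_0: rank C_0 − rank ∂_1 = 10 − 9 = 1, and the invariant factors of ∂_1 are all 1, so H_0 = Z.
  H_1: rank ker ∂_1 − rank ∂_2 = (30 − 9) − 20 = 1, and ∂_2 has invariant factor 2 > 1, so H_1 = Z ⊕ Z_2.
  H_2: rank ker ∂_2 − rank ∂_3 = (20 − 20) − 0 = 0, and there is no ∂_3, so H_2 = 0.

As a check, the Euler characteristic is 10 − 30 + 20 = 0, which agrees with 1 − 1 + 0 = 0.
(K is a triangulation of the Klein bottle.)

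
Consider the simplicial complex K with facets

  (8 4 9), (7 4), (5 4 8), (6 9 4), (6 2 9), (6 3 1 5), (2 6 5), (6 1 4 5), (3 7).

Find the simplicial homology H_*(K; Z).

H_0 ≅ Z,  H_1 ≅ Z,  H_2 = 0,  H_3 = 0.

Order the vertices as 1 < 2 < 3 < 4 < 5 < 6 < 7 < 8 < 9. Listing each simplex with vertices in this order, K has dimension 3 with simplices:

  0-simplices (9): [1], [2], [3], [4], [5], [6], [7], [8], [9]
  1-simplices (19): [1,3], [1,4], [1,5], [1,6], [2,5], [2,6], [2,9], [3,5], [3,6], [3,7], [4,5], [4,6], [4,7], [4,8], [4,9], [5,6], [5,8], [6,9], [8,9]
  2-simplices (12): [1,3,5], [1,3,6], [1,4,5], [1,4,6], [1,5,6], [2,5,6], [2,6,9], [3,5,6], [4,5,6], [4,5,8], [4,6,9], [4,8,9]
  3-simplices (2): [1,3,5,6], [1,4,5,6]

so the chain groups are C_0 ≅ Z^9, C_1 ≅ Z^19, C_2 ≅ Z^12, C_3 ≅ Z^2.

Boundary ∂_1: C_1 → C_0 is given by ∂[p,q] = [q] − [p].
This gives a 9×19 integer matrix of rank 8; reducing to Smith normal form yields diagonal entries (1,1,1,1,1,1,1,1).

Boundary ∂_2: C_2 → C_1 maps a triangle to the signed sum of its edges. For instance
  ∂[4,5,6] = [5,6] − [4,6] + [4,5],
  ∂[1,4,6] = [4,6] − [1,6] + [1,4].
The resulting 19×12 matrix has rank 10, and its Smith normal form has invariant factors (1,1,1,1,1,1,1,1,1,1).

Boundary ∂_3: C_3 → C_2 sends each 3-simplex σ to the alternating sum Σ_i (−1)^i (σ with its i-th vertex removed). For instance
  ∂[1,3,5,6] = [3,5,6] − [1,5,6] + [1,3,6] − [1,3,5],
  ∂[1,4,5,6] = [4,5,6] − [1,5,6] + [1,4,6] − [1,4,5].
The 12×2 boundary matrix has rank 2 and Smith normal form diag(1,1).

Reading off H_k = ker ∂_k / im ∂_{k+1}:

  H_0: rank C_0 − rank ∂_1 = 9 − 8 = 1, and the invariant factors of ∂_1 are all 1, so H_0 = Z.
  H_1: rank ker ∂_1 − rank ∂_2 = (19 − 8) − 10 = 1, and the invariant factors of ∂_2 are all 1, so H_1 = Z.
  H_2: rank ker ∂_2 − rank ∂_3 = (12 − 10) − 2 = 0, and the invariant factors of ∂_3 are all 1, so H_2 = 0.
  H_3: rank ker ∂_3 − rank ∂_4 = (2 − 2) − 0 = 0, and there is no ∂_4, so H_3 = 0.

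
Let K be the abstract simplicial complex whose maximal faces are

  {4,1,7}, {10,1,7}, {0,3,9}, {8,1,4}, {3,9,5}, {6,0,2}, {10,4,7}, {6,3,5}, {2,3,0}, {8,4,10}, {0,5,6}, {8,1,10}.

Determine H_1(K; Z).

H_1 ≅ Z.

K has 11 vertices, 21 edges, 12 triangles.
rank ∂_1 = 9, rank ∂_2 = 11 ⇒ b_1 = 21 − 9 − 11 = 1; all invariant factors of ∂_2 are 1 so no torsion. So H_1 = Z.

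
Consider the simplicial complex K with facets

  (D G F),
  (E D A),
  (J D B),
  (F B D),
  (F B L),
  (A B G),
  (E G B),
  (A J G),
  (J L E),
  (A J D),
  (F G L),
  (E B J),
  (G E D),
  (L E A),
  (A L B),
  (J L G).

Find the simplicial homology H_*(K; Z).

Take the total order A < B < D < E < F < G < J < L on the vertex set. Then K (dimension 2) consists of the simplices:

  0-simplices (8): A, B, D, E, F, G, J, L
  1-simplices (24): AB, AD, AE, AG, AJ, AL, BD, BE, BF, BG, BJ, BL, DE, DF, DG, DJ, EG, EJ, EL, FG, FL, GJ, GL, JL
  2-simplices (16): ABG, ABL, ADE, ADJ, AEL, AGJ, BDF, BDJ, BEG, BEJ, BFL, DEG, DFG, EJL, FGL, GJL

Hence C_0 ≅ Z^8, C_1 ≅ Z^24, C_2 ≅ Z^16.

The boundary map ∂_1: C_1 → C_0 sends each edge [p,q] (with p < q) to q − p. For instance
  ∂AB = B − A.
The resulting 8×24 matrix has rank 7, and its Smith normal form has invariant factors (1,1,1,1,1,1,1).

The boundary map ∂_2: C_2 → C_1 sends each 2-simplex [p,q,r] to [q,r] − [p,r] + [p,q]. For instance
  ∂GJL = JL − GL + GJ,
  ∂EJL = JL − EL + EJ.
The resulting 24×16 matrix has rank 15, and its Smith normal form has invariant factors (1,1,1,1,1,1,1,1,1,1,1,1,1,1,1).

Reading off H_k = ker ∂_k / im ∂_{k+1}:

  H_0: rank C_0 − rank ∂_1 = 8 − 7 = 1, and the invariant factors of ∂_1 are all 1, so H_0 ≅ Z.
  H_1: rank ker ∂_1 − rank ∂_2 = (24 − 7) − 15 = 2, and the invariant factors of ∂_2 are all 1, so H_1 ≅ Z^2.
  H_2: rank ker ∂_2 − rank ∂_3 = (16 − 15) − 0 = 1, and there is no ∂_3, so H_2 ≅ Z.

H_0 = Z,  H_1 = Z^2,  H_2 = Z.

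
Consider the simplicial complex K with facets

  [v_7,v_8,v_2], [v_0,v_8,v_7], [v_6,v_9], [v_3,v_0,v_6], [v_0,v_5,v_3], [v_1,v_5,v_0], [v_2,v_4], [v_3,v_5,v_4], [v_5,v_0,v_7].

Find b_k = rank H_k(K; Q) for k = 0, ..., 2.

Fix the vertex order v_0 < v_1 < v_2 < v_3 < v_4 < v_5 < v_6 < v_7 < v_8 < v_9 and write every simplex with vertices in increasing order. Then dim K = 2 and the simplices of K are:

  0-simplices (10): [v_0], [v_1], [v_2], [v_3], [v_4], [v_5], [v_6], [v_7], [v_8], [v_9]
  1-simplices (17): (17 of them)
  2-simplices (7): [v_0,v_1,v_5], [v_0,v_3,v_5], [v_0,v_3,v_6], [v_0,v_5,v_7], [v_0,v_7,v_8], [v_2,v_7,v_8], [v_3,v_4,v_5]

so the chain groups are C_0 ≅ Z^10, C_1 ≅ Z^17, C_2 ≅ Z^7.

The boundary map ∂_1: C_1 → C_0 is given by ∂[p,q] = [q] − [p].
The 10×17 boundary matrix has rank 9 and Smith normal form diag(1,1,1,1,1,1,1,1,1).

Boundary ∂_2: C_2 → C_1 sends each 2-simplex [p,q,r] to [q,r] − [p,r] + [p,q]. For instance
  ∂[v_0,v_3,v_5] = [v_3,v_5] − [v_0,v_5] + [v_0,v_3],
  ∂[v_0,v_7,v_8] = [v_7,v_8] − [v_0,v_8] + [v_0,v_7].
The resulting 17×7 matrix has rank 7, and its Smith normal form has invariant factors (1,1,1,1,1,1,1).

From H_k ≅ ker(∂_k) / im(∂_{k+1}) we obtain:

  H_0: rank C_0 − rank ∂_1 = 10 − 9 = 1, and the invariant factors of ∂_1 are all 1, so H_0 ≅ Z.
  H_1: rank ker ∂_1 − rank ∂_2 = (17 − 9) − 7 = 1, and the invariant factors of ∂_2 are all 1, so H_1 ≅ Z.
  H_2: rank ker ∂_2 − rank ∂_3 = (7 − 7) − 0 = 0, and there is no ∂_3, so H_2 ≅ 0.

Hence the Betti numbers are b_0 = 1, b_1 = 1, b_2 = 0.

b_0 = 1, b_1 = 1, b_2 = 0.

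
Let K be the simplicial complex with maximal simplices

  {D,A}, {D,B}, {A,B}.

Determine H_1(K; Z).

H_1 = Z.

Order the vertices as A < B < D. Listing each simplex with vertices in this order, K has dimension 1 with simplices:

  0-simplices (3): A, B, D
  1-simplices (3): AB, AD, BD

so the chain groups are C_0 ≅ Z^3, C_1 ≅ Z^3.

Boundary ∂_1: C_1 → C_0 sends each edge [p,q] (with p < q) to q − p.
This gives a 3×3 integer matrix of rank 2; reducing to Smith normal form yields diagonal entries (1,1).

Reading off H_k = ker ∂_k / im ∂_{k+1}:

  H_1: rank ker ∂_1 − rank ∂_2 = (3 − 2) − 0 = 1, and there is no ∂_2, so H_1 = Z.

(K is a triangulation of the circle S^1.)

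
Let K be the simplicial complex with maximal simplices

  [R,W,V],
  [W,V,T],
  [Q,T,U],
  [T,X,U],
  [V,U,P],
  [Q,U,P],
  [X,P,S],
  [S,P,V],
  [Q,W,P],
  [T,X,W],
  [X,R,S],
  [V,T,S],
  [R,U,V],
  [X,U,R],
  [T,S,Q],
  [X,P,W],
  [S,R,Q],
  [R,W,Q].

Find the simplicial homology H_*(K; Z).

H_0 = Z,  H_1 = Z^2,  H_2 = Z.

Fix the vertex order P < Q < R < S < T < U < V < W < X and write every simplex with vertices in increasing order. Then dim K = 2 and the simplices of K are:

  0-simplices (9): P, Q, R, S, T, U, V, W, X
  1-simplices (27): PQ, PS, PU, PV, PW, PX, QR, QS, QT, QU, QW, RS, RU, RV, RW, RX, ST, SV, SX, TU, TV, TW, TX, UV, UX, VW, WX
  2-simplices (18): PQU, PQW, PSV, PSX, PUV, PWX, QRS, QRW, QST, QTU, RSX, RUV, RUX, RVW, STV, TUX, TVW, TWX

Hence C_0 ≅ Z^9, C_1 ≅ Z^27, C_2 ≅ Z^18.

Boundary ∂_1: C_1 → C_0 is given by ∂[p,q] = [q] − [p].
The resulting 9×27 matrix has rank 8, and its Smith normal form has invariant factors (1,1,1,1,1,1,1,1).

The boundary map ∂_2: C_2 → C_1 sends each 2-simplex [p,q,r] to [q,r] − [p,r] + [p,q]. For instance
  ∂PSX = SX − PX + PS,
  ∂QRS = RS − QS + QR.
The resulting 27×18 matrix has rank 17, and its Smith normal form has invariant factors (1,1,1,1,1,1,1,1,1,1,1,1,1,1,1,1,1).

From H_k ≅ ker(∂_k) / im(∂_{k+1}) we obtain:

  H_0: rank C_0 − rank ∂_1 = 9 − 8 = 1, and the invariant factors of ∂_1 are all 1, so H_0 ≅ Z.
  H_1: rank ker ∂_1 − rank ∂_2 = (27 − 8) − 17 = 2, and the invariant factors of ∂_2 are all 1, so H_1 ≅ Z^2.
  H_2: rank ker ∂_2 − rank ∂_3 = (18 − 17) − 0 = 1, and there is no ∂_3, so H_2 ≅ Z.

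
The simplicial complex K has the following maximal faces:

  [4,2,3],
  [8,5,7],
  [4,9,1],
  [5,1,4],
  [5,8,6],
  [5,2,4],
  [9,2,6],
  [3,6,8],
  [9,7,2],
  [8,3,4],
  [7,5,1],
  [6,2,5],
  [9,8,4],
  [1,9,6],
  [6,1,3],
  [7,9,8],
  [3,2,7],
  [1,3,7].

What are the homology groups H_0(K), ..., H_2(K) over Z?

H_0 = Z,  H_1 = Z^2,  H_2 = Z.

Fix the vertex order 1 < 2 < 3 < 4 < 5 < 6 < 7 < 8 < 9 and write every simplex with vertices in increasing order. Then dim K = 2 and the simplices of K are:

  0-simplices (9): [1], [2], [3], [4], [5], [6], [7], [8], [9]
  1-simplices (27): (27 of them)
  2-simplices (18): [1,3,6], [1,3,7], [1,4,5], [1,4,9], [1,5,7], [1,6,9], [2,3,4], [2,3,7], [2,4,5], [2,5,6], [2,6,9], [2,7,9], [3,4,8], [3,6,8], [4,8,9], [5,6,8], [5,7,8], [7,8,9]

giving chain groups C_0 ≅ Z^9, C_1 ≅ Z^27, C_2 ≅ Z^18.

Boundary ∂_1: C_1 → C_0 is given by ∂[p,q] = [q] − [p]. For instance
  ∂[1,9] = [9] − [1].
The resulting 9×27 matrix has rank 8, and its Smith normal form has invariant factors (1,1,1,1,1,1,1,1).

Boundary ∂_2: C_2 → C_1 acts by ∂[p,q,r] = [q,r] − [p,r] + [p,q]. For instance
  ∂[4,8,9] = [8,9] − [4,9] + [4,8],
  ∂[2,6,9] = [6,9] − [2,9] + [2,6].
As a 27×18 matrix over Z this has rank 17, with invariant factors (1,1,1,1,1,1,1,1,1,1,1,1,1,1,1,1,1).

Computing H_k = (kernel of ∂_k) / (image of ∂_{k+1}):

  H_0: rank C_0 − rank ∂_1 = 9 − 8 = 1, and the invariant factors of ∂_1 are all 1, so H_0 ≅ Z.
  H_1: rank ker ∂_1 − rank ∂_2 = (27 − 8) − 17 = 2, and the invariant factors of ∂_2 are all 1, so H_1 ≅ Z^2.
  H_2: rank ker ∂_2 − rank ∂_3 = (18 − 17) − 0 = 1, and there is no ∂_3, so H_2 ≅ Z.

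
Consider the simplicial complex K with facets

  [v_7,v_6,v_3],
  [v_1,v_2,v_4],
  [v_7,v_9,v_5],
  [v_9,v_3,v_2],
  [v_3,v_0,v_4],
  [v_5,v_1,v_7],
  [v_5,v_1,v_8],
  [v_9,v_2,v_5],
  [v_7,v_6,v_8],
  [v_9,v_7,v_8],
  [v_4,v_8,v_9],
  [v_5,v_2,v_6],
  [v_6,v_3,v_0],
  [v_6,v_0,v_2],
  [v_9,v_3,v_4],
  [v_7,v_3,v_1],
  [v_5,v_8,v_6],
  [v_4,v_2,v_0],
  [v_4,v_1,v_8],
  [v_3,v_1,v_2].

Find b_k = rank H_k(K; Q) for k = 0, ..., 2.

K has 10 vertices, 30 edges, 20 triangles.
rank ∂_0 = 0, rank ∂_1 = 9 ⇒ b_0 = 10 − 0 − 9 = 1; all invariant factors of ∂_1 are 1 so no torsion. So H_0 = Z.
rank ∂_1 = 9, rank ∂_2 = 20 ⇒ b_1 = 30 − 9 − 20 = 1; ∂_2 has invariant factor(s) [2] giving torsion. So H_1 = Z ⊕ Z/2Z.
rank ∂_2 = 20, rank ∂_3 = 0 ⇒ b_2 = 20 − 20 − 0 = 0. So H_2 = 0.

b_0 = 1, b_1 = 1, b_2 = 0.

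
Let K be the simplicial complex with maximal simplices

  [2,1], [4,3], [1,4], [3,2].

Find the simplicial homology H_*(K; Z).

Take the total order 1 < 2 < 3 < 4 on the vertex set. Then K (dimension 1) consists of the simplices:

  0-simplices (4): [1], [2], [3], [4]
  1-simplices (4): [1,2], [1,4], [2,3], [3,4]

giving chain groups C_0 ≅ Z^4, C_1 ≅ Z^4.

∂_1: C_1 → C_0 sends each edge [p,q] (with p < q) to q − p. For instance
  ∂[1,2] = [2] − [1].
The resulting 4×4 matrix has rank 3, and its Smith normal form has invariant factors (1,1,1).

Reading off H_k = ker ∂_k / im ∂_{k+1}:

  H_0: rank C_0 − rank ∂_1 = 4 − 3 = 1, and the invariant factors of ∂_1 are all 1, so H_0 = Z.
  H_1: rank ker ∂_1 − rank ∂_2 = (4 − 3) − 0 = 1, and there is no ∂_2, so H_1 = Z.

H_0 = Z,  H_1 = Z.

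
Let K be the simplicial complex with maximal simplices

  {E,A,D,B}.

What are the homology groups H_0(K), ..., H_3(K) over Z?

Order the vertices as A < B < D < E. Listing each simplex with vertices in this order, K has dimension 3 with simplices:

  0-simplices (4): A, B, D, E
  1-simplices (6): AB, AD, AE, BD, BE, DE
  2-simplices (4): ABD, ABE, ADE, BDE
  3-simplices (1): ABDE

so the chain groups are C_0 ≅ Z^4, C_1 ≅ Z^6, C_2 ≅ Z^4, C_3 ≅ Z^1.

The boundary map ∂_1: C_1 → C_0 is given by ∂[p,q] = [q] − [p]. For instance
  ∂BE = E − B.
As a 4×6 matrix over Z this has rank 3, with invariant factors (1,1,1).

∂_2: C_2 → C_1 acts by ∂[p,q,r] = [q,r] − [p,r] + [p,q]. For instance
  ∂ADE = DE − AE + AD,
  ∂ABD = BD − AD + AB.
As a 6×4 matrix over Z this has rank 3, with invariant factors (1,1,1).

∂_3: C_3 → C_2 sends each 3-simplex σ to the alternating sum Σ_i (−1)^i (σ with its i-th vertex removed). For instance
  ∂ABDE = BDE − ADE + ABE − ABD.
The resulting 4×1 matrix has rank 1, and its Smith normal form has invariant factors (1).

From H_k ≅ ker(∂_k) / im(∂_{k+1}) we obtain:

  H_0: rank C_0 − rank ∂_1 = 4 − 3 = 1, and the invariant factors of ∂_1 are all 1, so H_0 ≅ Z.
  H_1: rank ker ∂_1 − rank ∂_2 = (6 − 3) − 3 = 0, and the invariant factors of ∂_2 are all 1, so H_1 ≅ 0.
  H_2: rank ker ∂_2 − rank ∂_3 = (4 − 3) − 1 = 0, and the invariant factors of ∂_3 are all 1, so H_2 ≅ 0.
  H_3: rank ker ∂_3 − rank ∂_4 = (1 − 1) − 0 = 0, and there is no ∂_4, so H_3 ≅ 0.

As a check, the Euler characteristic is 4 − 6 + 4 − 1 = 1, which agrees with 1 − 0 + 0 − 0 = 1.

H_0 = Z,  H_1 = 0,  H_2 = 0,  H_3 = 0.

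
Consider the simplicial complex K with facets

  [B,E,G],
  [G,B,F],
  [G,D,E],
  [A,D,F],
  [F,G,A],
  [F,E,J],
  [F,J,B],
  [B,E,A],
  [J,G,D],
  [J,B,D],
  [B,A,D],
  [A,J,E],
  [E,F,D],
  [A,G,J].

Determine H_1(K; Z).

H_1 = Z^2.

K has 7 vertices, 21 edges, 14 triangles.
rank ∂_1 = 6, rank ∂_2 = 13 ⇒ b_1 = 21 − 6 − 13 = 2; all invariant factors of ∂_2 are 1 so no torsion. So H_1 ≅ Z^2.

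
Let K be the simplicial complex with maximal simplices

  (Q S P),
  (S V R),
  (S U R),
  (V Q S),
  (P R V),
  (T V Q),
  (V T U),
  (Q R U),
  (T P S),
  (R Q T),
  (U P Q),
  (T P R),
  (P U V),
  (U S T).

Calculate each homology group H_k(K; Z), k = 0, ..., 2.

Fix the vertex order P < Q < R < S < T < U < V and write every simplex with vertices in increasing order. Then dim K = 2 and the simplices of K are:

  0-simplices (7): P, Q, R, S, T, U, V
  1-simplices (21): PQ, PR, PS, PT, PU, PV, QR, QS, QT, QU, QV, RS, RT, RU, RV, ST, SU, SV, TU, TV, UV
  2-simplices (14): PQS, PQU, PRT, PRV, PST, PUV, QRT, QRU, QSV, QTV, RSU, RSV, STU, TUV

Hence C_0 ≅ Z^7, C_1 ≅ Z^21, C_2 ≅ Z^14.

∂_1: C_1 → C_0 is given by ∂[p,q] = [q] − [p]. For instance
  ∂RS = S − R.
This gives a 7×21 integer matrix of rank 6; reducing to Smith normal form yields diagonal entries (1,1,1,1,1,1).

Boundary ∂_2: C_2 → C_1 sends each 2-simplex [p,q,r] to [q,r] − [p,r] + [p,q]. For instance
  ∂RSU = SU − RU + RS,
  ∂QRT = RT − QT + QR.
The 21×14 boundary matrix has rank 13 and Smith normal form diag(1,1,1,1,1,1,1,1,1,1,1,1,1).

Computing H_k = (kernel of ∂_k) / (image of ∂_{k+1}):

  H_0: rank C_0 − rank ∂_1 = 7 − 6 = 1, and the invariant factors of ∂_1 are all 1, so H_0 = Z.
  H_1: rank ker ∂_1 − rank ∂_2 = (21 − 6) − 13 = 2, and the invariant factors of ∂_2 are all 1, so H_1 = Z^2.
  H_2: rank ker ∂_2 − rank ∂_3 = (14 − 13) − 0 = 1, and there is no ∂_3, so H_2 = Z.

H_0 = Z,  H_1 = Z^2,  H_2 = Z.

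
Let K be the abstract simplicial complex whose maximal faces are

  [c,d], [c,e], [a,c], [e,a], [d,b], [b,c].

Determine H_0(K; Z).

We work with the vertex ordering a < b < c < d < e. The simplices of K, each written with vertices in increasing order, are:

  0-simplices (5): a, b, c, d, e
  1-simplices (6): ac, ae, bc, bd, cd, ce

so the chain groups are C_0 ≅ Z^5, C_1 ≅ Z^6.

∂_1: C_1 → C_0 maps an edge to its endpoints' difference, ∂[p,q] = q − p.
As a 5×6 matrix over Z this has rank 4, with invariant factors (1,1,1,1).

Reading off H_k = ker ∂_k / im ∂_{k+1}:

  H_0: rank C_0 − rank ∂_1 = 5 − 4 = 1, and the invariant factors of ∂_1 are all 1, so H_0 ≅ Z.

H_0 = Z.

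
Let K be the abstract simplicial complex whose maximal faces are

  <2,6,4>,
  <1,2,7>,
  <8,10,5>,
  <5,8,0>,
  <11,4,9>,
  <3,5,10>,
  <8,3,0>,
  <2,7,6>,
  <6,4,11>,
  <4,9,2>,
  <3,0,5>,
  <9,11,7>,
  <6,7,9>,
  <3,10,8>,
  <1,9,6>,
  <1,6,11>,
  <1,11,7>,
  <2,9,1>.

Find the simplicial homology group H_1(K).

Fix the vertex order 0 < 1 < 2 < 3 < 4 < 5 < 6 < 7 < 8 < 9 < 10 < 11 and write every simplex with vertices in increasing order. Then dim K = 2 and the simplices of K are:

  0-simplices (12): [0], [1], [2], [3], [4], [5], [6], [7], [8], [9], [10], [11]
  1-simplices (27): (27 of them)
  2-simplices (18): (18 of them)

so the chain groups are C_0 ≅ Z^12, C_1 ≅ Z^27, C_2 ≅ Z^18.

The boundary map ∂_1: C_1 → C_0 is given by ∂[p,q] = [q] − [p]. For instance
  ∂[4,11] = [11] − [4].
As a 12×27 matrix over Z this has rank 10, with invariant factors (1,1,1,1,1,1,1,1,1,1).

The boundary map ∂_2: C_2 → C_1 maps a triangle to the signed sum of its edges. For instance
  ∂[4,6,11] = [6,11] − [4,11] + [4,6],
  ∂[2,6,7] = [6,7] − [2,7] + [2,6].
This gives a 27×18 integer matrix of rank 17; reducing to Smith normal form yields diagonal entries (1,1,1,1,1,1,1,1,1,1,1,1,1,1,1,1,2).

Now H_k = ker ∂_k / im ∂_{k+1}, so:

  H_1: rank ker ∂_1 − rank ∂_2 = (27 − 10) − 17 = 0, and ∂_2 has invariant factor 2 > 1, so H_1 ≅ Z/2.

H_1 = Z/2.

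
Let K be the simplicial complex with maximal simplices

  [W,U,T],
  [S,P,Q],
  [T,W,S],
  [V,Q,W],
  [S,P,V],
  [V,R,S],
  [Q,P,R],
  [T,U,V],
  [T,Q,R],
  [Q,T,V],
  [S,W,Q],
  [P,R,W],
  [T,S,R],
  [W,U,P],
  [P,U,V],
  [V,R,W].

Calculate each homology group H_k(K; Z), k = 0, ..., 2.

K has 8 vertices, 24 edges, 16 triangles.
rank ∂_0 = 0, rank ∂_1 = 7 ⇒ b_0 = 8 − 0 − 7 = 1; all invariant factors of ∂_1 are 1 so no torsion. So H_0 ≅ Z.
rank ∂_1 = 7, rank ∂_2 = 15 ⇒ b_1 = 24 − 7 − 15 = 2; all invariant factors of ∂_2 are 1 so no torsion. So H_1 ≅ Z^2.
rank ∂_2 = 15, rank ∂_3 = 0 ⇒ b_2 = 16 − 15 − 0 = 1. So H_2 ≅ Z.

H_0 ≅ Z,  H_1 ≅ Z^2,  H_2 ≅ Z.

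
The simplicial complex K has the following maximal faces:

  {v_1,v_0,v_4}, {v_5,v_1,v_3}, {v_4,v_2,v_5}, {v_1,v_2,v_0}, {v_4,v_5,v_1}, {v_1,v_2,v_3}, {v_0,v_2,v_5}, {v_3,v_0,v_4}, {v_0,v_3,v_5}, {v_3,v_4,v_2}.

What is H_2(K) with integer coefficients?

We work with the vertex ordering v_0 < v_1 < v_2 < v_3 < v_4 < v_5. The simplices of K, each written with vertices in increasing order, are:

  0-simplices (6): [v_0], [v_1], [v_2], [v_3], [v_4], [v_5]
  1-simplices (15): (15 of them)
  2-simplices (10): [v_0,v_1,v_2], [v_0,v_1,v_4], [v_0,v_2,v_5], [v_0,v_3,v_4], [v_0,v_3,v_5], [v_1,v_2,v_3], [v_1,v_3,v_5], [v_1,v_4,v_5], [v_2,v_3,v_4], [v_2,v_4,v_5]

so the chain groups are C_0 ≅ Z^6, C_1 ≅ Z^15, C_2 ≅ Z^10.

Boundary ∂_1: C_1 → C_0 sends each edge [p,q] (with p < q) to q − p.
As a 6×15 matrix over Z this has rank 5, with invariant factors (1,1,1,1,1).

∂_2: C_2 → C_1 maps a triangle to the signed sum of its edges. For instance
  ∂[v_2,v_3,v_4] = [v_3,v_4] − [v_2,v_4] + [v_2,v_3],
  ∂[v_0,v_2,v_5] = [v_2,v_5] − [v_0,v_5] + [v_0,v_2].
This gives a 15×10 integer matrix of rank 10; reducing to Smith normal form yields diagonal entries (1,1,1,1,1,1,1,1,1,2).

From H_k ≅ ker(∂_k) / im(∂_{k+1}) we obtain:

  H_2: rank ker ∂_2 − rank ∂_3 = (10 − 10) − 0 = 0, and there is no ∂_3, so H_2 = 0.

(K is a triangulation of the real projective plane RP^2.)

H_2 = 0.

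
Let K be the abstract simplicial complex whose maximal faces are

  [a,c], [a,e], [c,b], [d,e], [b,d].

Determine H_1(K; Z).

H_1 = Z.

Fix the vertex order a < b < c < d < e and write every simplex with vertices in increasing order. Then dim K = 1 and the simplices of K are:

  0-simplices (5): a, b, c, d, e
  1-simplices (5): ac, ae, bc, bd, de

giving chain groups C_0 ≅ Z^5, C_1 ≅ Z^5.

Boundary ∂_1: C_1 → C_0 maps an edge to its endpoints' difference, ∂[p,q] = q − p.
The resulting 5×5 matrix has rank 4, and its Smith normal form has invariant factors (1,1,1,1).

Now H_k = ker ∂_k / im ∂_{k+1}, so:

  H_1: rank ker ∂_1 − rank ∂_2 = (5 − 4) − 0 = 1, and there is no ∂_2, so H_1 = Z.

(K is a triangulation of the circle S^1.)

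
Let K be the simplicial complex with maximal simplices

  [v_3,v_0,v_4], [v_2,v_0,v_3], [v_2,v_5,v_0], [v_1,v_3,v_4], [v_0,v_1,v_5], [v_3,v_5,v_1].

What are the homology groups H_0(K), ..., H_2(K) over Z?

Order the vertices as v_0 < v_1 < v_2 < v_3 < v_4 < v_5. Listing each simplex with vertices in this order, K has dimension 2 with simplices:

  0-simplices (6): [v_0], [v_1], [v_2], [v_3], [v_4], [v_5]
  1-simplices (12): [v_0,v_1], [v_0,v_2], [v_0,v_3], [v_0,v_4], [v_0,v_5], [v_1,v_3], [v_1,v_4], [v_1,v_5], [v_2,v_3], [v_2,v_5], [v_3,v_4], [v_3,v_5]
  2-simplices (6): [v_0,v_1,v_5], [v_0,v_2,v_3], [v_0,v_2,v_5], [v_0,v_3,v_4], [v_1,v_3,v_4], [v_1,v_3,v_5]

Hence C_0 ≅ Z^6, C_1 ≅ Z^12, C_2 ≅ Z^6.

∂_1: C_1 → C_0 sends each edge [p,q] (with p < q) to q − p. For instance
  ∂[v_0,v_1] = [v_1] − [v_0].
As a 6×12 matrix over Z this has rank 5, with invariant factors (1,1,1,1,1).

∂_2: C_2 → C_1 sends each 2-simplex [p,q,r] to [q,r] − [p,r] + [p,q]. For instance
  ∂[v_0,v_1,v_5] = [v_1,v_5] − [v_0,v_5] + [v_0,v_1],
  ∂[v_0,v_2,v_5] = [v_2,v_5] − [v_0,v_5] + [v_0,v_2].
The resulting 12×6 matrix has rank 6, and its Smith normal form has invariant factors (1,1,1,1,1,1).

From H_k ≅ ker(∂_k) / im(∂_{k+1}) we obtain:

  H_0: rank C_0 − rank ∂_1 = 6 − 5 = 1, and the invariant factors of ∂_1 are all 1, so H_0 = Z.
  H_1: rank ker ∂_1 − rank ∂_2 = (12 − 5) − 6 = 1, and the invariant factors of ∂_2 are all 1, so H_1 = Z.
  H_2: rank ker ∂_2 − rank ∂_3 = (6 − 6) − 0 = 0, and there is no ∂_3, so H_2 = 0.

As a check, the Euler characteristic is 6 − 12 + 6 = 0, which agrees with 1 − 1 + 0 = 0.
(K is a triangulation of the cylinder S^1 x I.)

H_0 = Z,  H_1 = Z,  H_2 = 0.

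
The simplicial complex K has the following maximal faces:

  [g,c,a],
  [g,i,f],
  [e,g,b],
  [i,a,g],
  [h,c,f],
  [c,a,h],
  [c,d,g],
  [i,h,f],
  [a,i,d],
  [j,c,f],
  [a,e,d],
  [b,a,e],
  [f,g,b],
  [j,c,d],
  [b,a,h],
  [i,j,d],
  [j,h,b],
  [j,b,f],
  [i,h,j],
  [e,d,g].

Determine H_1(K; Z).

H_1 = Z ⊕ Z/2.

Take the total order a < b < c < d < e < f < g < h < i < j on the vertex set. Then K (dimension 2) consists of the simplices:

  0-simplices (10): a, b, c, d, e, f, g, h, i, j
  1-simplices (30): ab, ac, ad, ae, ag, ah, ai, be, bf, bg, bh, bj, cd, cf, cg, ch, cj, de, dg, di, dj, eg, fg, fh, fi, fj, gi, hi, hj, ij
  2-simplices (20): abe, abh, acg, ach, ade, adi, agi, beg, bfg, bfj, bhj, cdg, cdj, cfh, cfj, deg, dij, fgi, fhi, hij

giving chain groups C_0 ≅ Z^10, C_1 ≅ Z^30, C_2 ≅ Z^20.

The boundary map ∂_1: C_1 → C_0 is given by ∂[p,q] = [q] − [p].
The resulting 10×30 matrix has rank 9, and its Smith normal form has invariant factors (1,1,1,1,1,1,1,1,1).

∂_2: C_2 → C_1 sends each 2-simplex [p,q,r] to [q,r] − [p,r] + [p,q]. For instance
  ∂acg = cg − ag + ac,
  ∂cfj = fj − cj + cf.
As a 30×20 matrix over Z this has rank 20, with invariant factors (1,1,1,1,1,1,1,1,1,1,1,1,1,1,1,1,1,1,1,2).

Computing H_k = (kernel of ∂_k) / (image of ∂_{k+1}):

  H_1: rank ker ∂_1 − rank ∂_2 = (30 − 9) − 20 = 1, and ∂_2 has invariant factor 2 > 1, so H_1 = Z ⊕ Z/2.

(K is a triangulation of the Klein bottle.)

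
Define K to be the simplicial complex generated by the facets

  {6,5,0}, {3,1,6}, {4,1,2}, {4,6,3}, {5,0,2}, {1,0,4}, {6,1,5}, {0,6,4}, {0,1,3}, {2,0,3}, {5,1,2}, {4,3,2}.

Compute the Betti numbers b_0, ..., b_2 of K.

K has 7 vertices, 18 edges, 12 triangles.
rank ∂_0 = 0, rank ∂_1 = 6 ⇒ b_0 = 7 − 0 − 6 = 1; all invariant factors of ∂_1 are 1 so no torsion. So H_0 ≅ Z.
rank ∂_1 = 6, rank ∂_2 = 12 ⇒ b_1 = 18 − 6 − 12 = 0; ∂_2 has invariant factor(s) [2] giving torsion. So H_1 ≅ Z_2.
rank ∂_2 = 12, rank ∂_3 = 0 ⇒ b_2 = 12 − 12 − 0 = 0. So H_2 ≅ 0.

b_0 = 1, b_1 = 0, b_2 = 0.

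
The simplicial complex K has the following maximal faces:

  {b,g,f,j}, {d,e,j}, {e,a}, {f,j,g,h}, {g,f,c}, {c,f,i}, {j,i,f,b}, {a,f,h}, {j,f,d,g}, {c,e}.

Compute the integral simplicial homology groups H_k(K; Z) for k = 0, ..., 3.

Order the vertices as a < b < c < d < e < f < g < h < i < j. Listing each simplex with vertices in this order, K has dimension 3 with simplices:

  0-simplices (10): a, b, c, d, e, f, g, h, i, j
  1-simplices (24): ae, af, ah, bf, bg, bi, bj, ce, cf, cg, ci, de, df, dg, dj, ej, fg, fh, fi, fj, gh, gj, hj, ij
  2-simplices (17): afh, bfg, bfi, bfj, bgj, bij, cfg, cfi, dej, dfg, dfj, dgj, fgh, fgj, fhj, fij, ghj
  3-simplices (4): bfgj, bfij, dfgj, fghj

giving chain groups C_0 ≅ Z^10, C_1 ≅ Z^24, C_2 ≅ Z^17, C_3 ≅ Z^4.

∂_1: C_1 → C_0 sends each edge [p,q] (with p < q) to q − p. For instance
  ∂bf = f − b.
As a 10×24 matrix over Z this has rank 9, with invariant factors (1,1,1,1,1,1,1,1,1).

Boundary ∂_2: C_2 → C_1 maps a triangle to the signed sum of its edges. For instance
  ∂cfg = fg − cg + cf,
  ∂fgj = gj − fj + fg.
As a 24×17 matrix over Z this has rank 13, with invariant factors (1,1,1,1,1,1,1,1,1,1,1,1,1).

Boundary ∂_3: C_3 → C_2 sends each 3-simplex σ to the alternating sum Σ_i (−1)^i (σ with its i-th vertex removed). For instance
  ∂fghj = ghj − fhj + fgj − fgh,
  ∂bfij = fij − bij + bfj − bfi.
The resulting 17×4 matrix has rank 4, and its Smith normal form has invariant factors (1,1,1,1).

Computing H_k = (kernel of ∂_k) / (image of ∂_{k+1}):

  H_0: rank C_0 − rank ∂_1 = 10 − 9 = 1, and the invariant factors of ∂_1 are all 1, so H_0 ≅ Z.
  H_1: rank ker ∂_1 − rank ∂_2 = (24 − 9) − 13 = 2, and the invariant factors of ∂_2 are all 1, so H_1 ≅ Z^2.
  H_2: rank ker ∂_2 − rank ∂_3 = (17 − 13) − 4 = 0, and the invariant factors of ∂_3 are all 1, so H_2 ≅ 0.
  H_3: rank ker ∂_3 − rank ∂_4 = (4 − 4) − 0 = 0, and there is no ∂_4, so H_3 ≅ 0.

H_0 ≅ Z,  H_1 ≅ Z^2,  H_2 = 0,  H_3 = 0.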